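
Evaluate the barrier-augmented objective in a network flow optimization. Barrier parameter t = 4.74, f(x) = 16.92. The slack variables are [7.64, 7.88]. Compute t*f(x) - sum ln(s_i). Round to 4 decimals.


Step 1: Compute log-barrier.
ln values: [2.0334, 2.0643]
phi = -(2.0334 + 2.0643) = -4.0977
Step 2: Compute augmented objective.
t*f(x) = 4.74*16.92 = 80.2008
Total = 80.2008 - 4.0977 = 76.1031


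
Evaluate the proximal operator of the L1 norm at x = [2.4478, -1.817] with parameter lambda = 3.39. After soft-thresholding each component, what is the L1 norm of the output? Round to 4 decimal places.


Soft-thresholding with lambda = 3.39:
prox(2.4478) = sign(2.4478)*max(|2.4478| - 3.39, 0) = 0.0
prox(-1.817) = sign(-1.817)*max(|-1.817| - 3.39, 0) = 0.0
prox(x) = [0.0, 0.0]
||prox(x)||_1 = 0.0 + 0.0 = 0.0


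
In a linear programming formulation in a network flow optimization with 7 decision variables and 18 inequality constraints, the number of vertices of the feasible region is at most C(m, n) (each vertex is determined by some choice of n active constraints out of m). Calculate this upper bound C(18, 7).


Each vertex corresponds to some choice of n active constraints out of m, so the number of vertices is at most C(m, n) = m! / (n!(m-n)!).
m = 18, n = 7
Numerator: 18 * 17 * 16 * 15 * 14 * 13 * 12
Denominator: 7! = 5040
C(18, 7) = 31824


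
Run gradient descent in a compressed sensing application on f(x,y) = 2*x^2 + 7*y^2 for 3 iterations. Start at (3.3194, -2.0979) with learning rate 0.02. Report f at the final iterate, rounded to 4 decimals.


Gradient descent on f(x,y) = 2*x^2 + 7*y^2.
Starting point: (3.3194, -2.0979), alpha = 0.02
Step 1: grad_x = 2*2*3.3194 = 13.2776, grad_y = 2*7*-2.0979 = -29.3706
  x_1 = 3.3194 - 0.02*13.2776 = 3.0538
  y_1 = -2.0979 - 0.02*-29.3706 = -1.5105
Step 2: grad_x = 2*2*3.0538 = 12.2154, grad_y = 2*7*-1.5105 = -21.1468
  x_2 = 3.0538 - 0.02*12.2154 = 2.8095
  y_2 = -1.5105 - 0.02*-21.1468 = -1.0876
Step 3: grad_x = 2*2*2.8095 = 11.2382, grad_y = 2*7*-1.0876 = -15.2257
  x_3 = 2.8095 - 0.02*11.2382 = 2.5848
  y_3 = -1.0876 - 0.02*-15.2257 = -0.783
f(2.5848, -0.783) = 2*2.5848^2 + 7*(-0.783)^2 = 17.6542


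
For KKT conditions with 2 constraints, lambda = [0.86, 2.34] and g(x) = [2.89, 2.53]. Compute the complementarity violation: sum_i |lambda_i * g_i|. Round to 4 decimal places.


KKT complementary slackness check:
lambda_1 * g_1 = 0.86 * 2.89 = 2.4854
lambda_2 * g_2 = 2.34 * 2.53 = 5.9202
Total violation = 2.4854 + 5.9202 = 8.4056


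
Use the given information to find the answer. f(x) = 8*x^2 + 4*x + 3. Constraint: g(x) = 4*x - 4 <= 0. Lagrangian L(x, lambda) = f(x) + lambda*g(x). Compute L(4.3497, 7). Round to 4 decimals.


Step 1: Evaluate f(x).
f(4.3497) = 8*4.3497^2 + 4*4.3497 + 3 = 171.7579
Step 2: Evaluate g(x).
g(4.3497) = 4*4.3497 - 4 = 13.3988
Step 3: Compute Lagrangian.
L = 171.7579 + 7*13.3988 = 265.5495


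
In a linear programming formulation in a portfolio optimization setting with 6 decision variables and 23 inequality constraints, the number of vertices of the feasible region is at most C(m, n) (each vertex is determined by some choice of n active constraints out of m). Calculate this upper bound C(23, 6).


Each vertex corresponds to some choice of n active constraints out of m, so the number of vertices is at most C(m, n) = m! / (n!(m-n)!).
m = 23, n = 6
Numerator: 23 * 22 * 21 * 20 * 19 * 18
Denominator: 6! = 720
C(23, 6) = 100947


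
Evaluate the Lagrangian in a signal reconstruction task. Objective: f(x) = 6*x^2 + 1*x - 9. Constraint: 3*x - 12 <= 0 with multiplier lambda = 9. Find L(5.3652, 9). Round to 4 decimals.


Step 1: Evaluate f(x).
f(5.3652) = 6*5.3652^2 + 1*5.3652 - 9 = 169.0774
Step 2: Evaluate g(x).
g(5.3652) = 3*5.3652 - 12 = 4.0956
Step 3: Compute Lagrangian.
L = 169.0774 + 9*4.0956 = 205.9378


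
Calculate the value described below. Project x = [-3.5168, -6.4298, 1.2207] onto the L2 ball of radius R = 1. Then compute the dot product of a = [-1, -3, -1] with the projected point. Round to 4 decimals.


Step 1: Compute ||x|| (intermediates to 6 decimals).
||x|| = sqrt((-3.5168)^2 + (-6.4298)^2 + 1.2207^2) = 7.429692
Step 2: Project.
Since ||x|| > R, scale = R/||x|| = 1/7.429692 = 0.134595, proj(x) = scale * x
proj(x) = [-0.473344, -0.865419, 0.1643]
Step 3: Dot product.
a^T * proj(x) = -1*(-0.473344) - 3*(-0.865419) - 1*0.1643 = 2.9053


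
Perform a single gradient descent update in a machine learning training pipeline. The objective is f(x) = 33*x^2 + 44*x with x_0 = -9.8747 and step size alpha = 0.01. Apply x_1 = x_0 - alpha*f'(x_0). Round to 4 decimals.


We compute the gradient at x_0 and apply the update.
f'(x) = 66*x + 44
f'(-9.8747) = 66*-9.8747 + 44 = -607.7302
x_1 = -9.8747 - 0.01*-607.7302 = -3.7974


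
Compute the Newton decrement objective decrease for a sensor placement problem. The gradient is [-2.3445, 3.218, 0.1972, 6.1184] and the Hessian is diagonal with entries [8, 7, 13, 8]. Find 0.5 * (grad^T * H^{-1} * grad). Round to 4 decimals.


Step 1: H is diagonal, so H^(-1) * g = [-0.2931, 0.4597, 0.0152, 0.7648].
Step 2: g^T H^(-1) g = sum_i g_i^2 / H_ii
  = (-2.3445)^2/8 + (3.218)^2/7 + (0.1972)^2/13 + (6.1184)^2/8
  = 0.6871 + 1.4794 + 0.003 + 4.6794 = 6.8488
Step 3: Objective decrease = 0.5 * g^T H^(-1) g = 3.4244


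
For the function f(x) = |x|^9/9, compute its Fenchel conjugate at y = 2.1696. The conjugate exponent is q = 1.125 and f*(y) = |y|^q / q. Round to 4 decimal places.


The conjugate exponent q satisfies 1/p + 1/q = 1.
p = 9, so q = 9/(9 - 1) = 1.125
|y|^q = 2.1696^1.125 = 2.3902
f*(2.1696) = 2.3902 / 1.125 = 2.1246


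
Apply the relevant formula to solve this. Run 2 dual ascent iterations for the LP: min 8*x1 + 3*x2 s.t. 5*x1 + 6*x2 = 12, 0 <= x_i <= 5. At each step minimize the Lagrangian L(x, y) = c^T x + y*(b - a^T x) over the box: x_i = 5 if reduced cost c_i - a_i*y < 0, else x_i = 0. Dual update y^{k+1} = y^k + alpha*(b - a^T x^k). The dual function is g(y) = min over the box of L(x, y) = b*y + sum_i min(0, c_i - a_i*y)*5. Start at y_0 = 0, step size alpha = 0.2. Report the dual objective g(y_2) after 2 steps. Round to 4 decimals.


Dual ascent for LP: min 8*x1 + 3*x2, 5*x1 + 6*x2 = 12, 0 <= x_i <= 5
Step 1: y^k = 0.0, reduced costs: (8.0, 3.0)
  x^k = (0.0, 0.0), subgradient = b - a^T x = 12.0
  y^{k+1} = 0.0 + 0.2*12.0 = 2.4
Step 2: y^k = 2.4, reduced costs: (-4.0, -11.4)
  x^k = (5.0, 5.0), subgradient = b - a^T x = -43.0
  y^{k+1} = 2.4 + 0.2*-43.0 = -6.2
Dual objective at y_2 = -6.2: reduced costs (39.0, 40.2), box minimizer x = (0.0, 0.0)
g(y_2) = b*y + (c1 - a1*y)*x1 + (c2 - a2*y)*x2 = 12*(-6.2) + 39.0*0.0 + 40.2*0.0 = -74.4 + 0.0 + 0.0 = -74.4


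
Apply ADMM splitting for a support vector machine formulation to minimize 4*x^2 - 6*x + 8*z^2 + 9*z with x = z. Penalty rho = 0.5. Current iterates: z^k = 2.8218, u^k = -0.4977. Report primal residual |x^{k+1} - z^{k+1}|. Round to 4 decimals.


ADMM iteration with rho = 0.5, z^k = 2.8218, u^k = -0.4977
Step 1: x-update.
Minimize 4*x^2 - 6*x + (0.5/2)*(x - 2.8218 - 0.4977)^2
FOC: (2*4 + 0.5)*x = 6 + 0.5*(2.8218 + 0.4977)
x^{k+1} = 0.9011
Step 2: z-update.
Minimize 8*z^2 + 9*z + (0.5/2)*(0.9011 - z - 0.4977)^2
FOC: (2*8 + 0.5)*z = -9 + 0.5*(0.9011 - 0.4977)
z^{k+1} = -0.5332
Step 3: u-update.
u^{k+1} = -0.4977 + 0.9011 + 0.5332 = 0.9367
Step 4: Primal residual = |0.9011 + 0.5332| = 1.4344


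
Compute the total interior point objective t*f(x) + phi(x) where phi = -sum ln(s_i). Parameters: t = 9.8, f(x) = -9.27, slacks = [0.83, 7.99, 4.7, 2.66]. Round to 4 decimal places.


Step 1: Compute log-barrier.
ln values: [-0.1863, 2.0782, 1.5476, 0.9783]
phi = -(-0.1863 + 2.0782 + 1.5476 + 0.9783) = -4.4177
Step 2: Compute augmented objective.
t*f(x) = 9.8*-9.27 = -90.846
Total = -90.846 - 4.4177 = -95.2637


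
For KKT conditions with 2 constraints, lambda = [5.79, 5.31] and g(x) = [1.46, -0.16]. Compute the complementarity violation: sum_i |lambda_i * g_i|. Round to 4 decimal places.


KKT complementary slackness check:
lambda_1 * g_1 = 5.79 * 1.46 = 8.4534
lambda_2 * g_2 = 5.31 * -0.16 = -0.8496
Total violation = 8.4534 + 0.8496 = 9.303


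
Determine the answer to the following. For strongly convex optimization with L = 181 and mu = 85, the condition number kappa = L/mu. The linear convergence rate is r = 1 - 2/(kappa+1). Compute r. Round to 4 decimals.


Step 1: Compute the condition number.
kappa = L/mu = 181/85 = 2.1294
Step 2: Compute the convergence rate.
r = 1 - 2/(kappa + 1) = 1 - 2*mu/(L + mu) = (L - mu)/(L + mu) = 96/266 = 0.3609


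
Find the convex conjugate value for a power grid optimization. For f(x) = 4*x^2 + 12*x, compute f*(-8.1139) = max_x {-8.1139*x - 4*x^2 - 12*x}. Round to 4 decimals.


f*(y) = sup_x {y*x - a*x^2 - b*x} = sup_x {(y-b)*x - a*x^2}
FOC: (y - b) - 2a*x = 0 => x* = (y - b)/(2a)
x* = (-8.1139 - 12)/(2*4) = -2.5142
f*(-8.1139) = (y-b)^2/(4a) = (-8.1139 - 12)^2/(4*4)
= 404.569/16 = 25.2856


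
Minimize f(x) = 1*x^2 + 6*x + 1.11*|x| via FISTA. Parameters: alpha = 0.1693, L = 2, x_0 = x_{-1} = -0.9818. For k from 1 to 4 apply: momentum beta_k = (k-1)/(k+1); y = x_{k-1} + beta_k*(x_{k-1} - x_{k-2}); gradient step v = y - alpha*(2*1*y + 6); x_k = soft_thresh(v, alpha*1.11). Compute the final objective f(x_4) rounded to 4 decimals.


FISTA on f(x) = 1*x^2 + 6*x + 1.11*|x|
L = 2, alpha = 0.1693
Iteration 1: beta = 0.0, y = -0.9818 + 0.0*(-0.9818 + 0.9818) = -0.9818
  grad(y) = 4.0364, v = y - alpha*grad = -1.6652
  prox(v) = soft_thresh(-1.6652, 0.1879) = -1.4772
Iteration 2: beta = 0.3333, y = -1.4772 + 0.3333*(-1.4772 + 0.9818) = -1.6424
  grad(y) = 2.7152, v = y - alpha*grad = -2.1021
  prox(v) = soft_thresh(-2.1021, 0.1879) = -1.9142
Iteration 3: beta = 0.5, y = -1.9142 + 0.5*(-1.9142 + 1.4772) = -2.1326
  grad(y) = 1.7348, v = y - alpha*grad = -2.4263
  prox(v) = soft_thresh(-2.4263, 0.1879) = -2.2384
Iteration 4: beta = 0.6, y = -2.2384 + 0.6*(-2.2384 + 1.9142) = -2.4329
  grad(y) = 1.1342, v = y - alpha*grad = -2.6249
  prox(v) = soft_thresh(-2.6249, 0.1879) = -2.437
f(x_4) = 1*(-2.437)^2 + 6*(-2.437) + 1.11*|-2.437| = -5.978


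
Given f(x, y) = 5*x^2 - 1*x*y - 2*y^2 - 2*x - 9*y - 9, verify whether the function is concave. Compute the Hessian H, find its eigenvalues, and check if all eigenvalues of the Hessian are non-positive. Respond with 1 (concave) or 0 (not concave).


The Hessian of f(x,y) = 5*x^2 - 1*x*y - 2*y^2 - 2*x - 9*y - 9 is:
H = [[10, -1], [-1, -4]]
Trace = 10 - 4 = 6
Determinant = 10*-4 - (-1)^2 = -41
Discriminant = (6)^2 - 4*-41 = 200.0
Eigenvalues: lambda_1 = -4.0711, lambda_2 = 10.0711
The function is not concave.

0


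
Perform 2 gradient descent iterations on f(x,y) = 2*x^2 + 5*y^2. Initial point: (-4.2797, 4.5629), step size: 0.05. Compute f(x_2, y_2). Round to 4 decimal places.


Gradient descent on f(x,y) = 2*x^2 + 5*y^2.
Starting point: (-4.2797, 4.5629), alpha = 0.05
Step 1: grad_x = 2*2*-4.2797 = -17.1188, grad_y = 2*5*4.5629 = 45.629
  x_1 = -4.2797 - 0.05*-17.1188 = -3.4238
  y_1 = 4.5629 - 0.05*45.629 = 2.2815
Step 2: grad_x = 2*2*-3.4238 = -13.695, grad_y = 2*5*2.2815 = 22.8145
  x_2 = -3.4238 - 0.05*-13.695 = -2.739
  y_2 = 2.2815 - 0.05*22.8145 = 1.1407
f(-2.739, 1.1407) = 2*(-2.739)^2 + 5*1.1407^2 = 21.5106


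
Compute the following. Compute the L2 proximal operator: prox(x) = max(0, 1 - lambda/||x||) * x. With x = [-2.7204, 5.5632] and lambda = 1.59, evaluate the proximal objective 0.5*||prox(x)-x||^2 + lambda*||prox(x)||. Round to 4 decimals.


Step 1: Compute ||x||.
||x|| = 6.1927
Step 2: Compute scaling factor.
scale = max(0, 1 - 1.59/6.1927) = 0.7432
Step 3: prox(x) = [-2.0219, 4.1348]
||prox(x)|| = 4.6027
Step 4: Proximal objective.
0.5*||prox-x||^2 = 1.2641
lambda*||prox|| = 7.3183
Total = 8.5824


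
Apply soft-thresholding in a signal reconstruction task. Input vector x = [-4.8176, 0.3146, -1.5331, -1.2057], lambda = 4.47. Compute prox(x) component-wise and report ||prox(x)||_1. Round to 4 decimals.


Soft-thresholding with lambda = 4.47:
prox(-4.8176) = sign(-4.8176)*max(|-4.8176| - 4.47, 0) = -0.3476
prox(0.3146) = sign(0.3146)*max(|0.3146| - 4.47, 0) = 0.0
prox(-1.5331) = sign(-1.5331)*max(|-1.5331| - 4.47, 0) = 0.0
prox(-1.2057) = sign(-1.2057)*max(|-1.2057| - 4.47, 0) = 0.0
prox(x) = [-0.3476, 0.0, 0.0, 0.0]
||prox(x)||_1 = 0.3476 + 0.0 + 0.0 + 0.0 = 0.3476


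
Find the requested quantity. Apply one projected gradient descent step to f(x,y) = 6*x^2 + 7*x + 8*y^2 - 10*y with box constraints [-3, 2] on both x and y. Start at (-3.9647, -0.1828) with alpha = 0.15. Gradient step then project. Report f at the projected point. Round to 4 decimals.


Step 1: Compute gradient at (-3.9647, -0.1828).
grad_x = 2*6*-3.9647 + 7 = -40.5764
grad_y = 2*8*-0.1828 - 10 = -12.9248
Step 2: Gradient step.
x_raw = -3.9647 - 0.15*-40.5764 = 2.1218
y_raw = -0.1828 - 0.15*-12.9248 = 1.7559
Step 3: Project onto [-3, 2].
x_proj = clip(2.1218) = 2.0
y_proj = clip(1.7559) = 1.7559
Step 4: Evaluate f.
f(2.0, 1.7559) = 45.1068


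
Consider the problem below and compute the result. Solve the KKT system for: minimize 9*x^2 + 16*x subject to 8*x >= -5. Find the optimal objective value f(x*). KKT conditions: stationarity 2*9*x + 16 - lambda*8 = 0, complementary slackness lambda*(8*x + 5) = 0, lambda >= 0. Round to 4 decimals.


Step 1: Try lambda = 0 (constraint inactive).
x_unc = -16/(2*9) = -0.8889
Check: 8*-0.8889 = -7.1112 < -5 -- violated!
Step 2: Constraint must be active: 8*x = -5
x* = -5/8 = -0.625
lambda = (2*9*(-0.625) + 16)/8 = 0.5938
Step 3: Compute optimal value.
f(x*) = 9*(-0.625)^2 + 16*(-0.625) = -6.4844


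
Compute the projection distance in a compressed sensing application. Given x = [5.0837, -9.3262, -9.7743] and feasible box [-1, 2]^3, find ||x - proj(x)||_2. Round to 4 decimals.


Project each component onto [-1, 2].
clip(5.0837) = 2.0, clip(-9.3262) = -1.0, clip(-9.7743) = -1.0
Projection = [2.0, -1.0, -1.0]
Squared diffs: [9.5092, 69.3256, 76.9883]
Distance = sqrt(155.8231) = 12.4829


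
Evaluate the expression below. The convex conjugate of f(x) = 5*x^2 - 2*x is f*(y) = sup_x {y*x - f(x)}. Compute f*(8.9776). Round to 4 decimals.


f*(y) = sup_x {y*x - a*x^2 - b*x} = sup_x {(y-b)*x - a*x^2}
FOC: (y - b) - 2a*x = 0 => x* = (y - b)/(2a)
x* = (8.9776 + 2)/(2*5) = 1.0978
f*(8.9776) = (y-b)^2/(4a) = (8.9776 + 2)^2/(4*5)
= 120.5077/20 = 6.0254


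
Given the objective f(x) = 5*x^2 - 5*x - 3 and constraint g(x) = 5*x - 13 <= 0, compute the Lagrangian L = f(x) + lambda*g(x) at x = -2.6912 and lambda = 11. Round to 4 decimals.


Step 1: Evaluate f(x).
f(-2.6912) = 5*(-2.6912)^2 - 5*(-2.6912) - 3 = 46.6688
Step 2: Evaluate g(x).
g(-2.6912) = 5*-2.6912 - 13 = -26.456
Step 3: Compute Lagrangian.
L = 46.6688 + 11*-26.456 = -244.3472


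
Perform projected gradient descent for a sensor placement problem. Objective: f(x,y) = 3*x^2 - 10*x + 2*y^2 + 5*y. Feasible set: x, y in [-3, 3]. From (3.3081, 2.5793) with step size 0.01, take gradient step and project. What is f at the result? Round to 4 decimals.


Step 1: Compute gradient at (3.3081, 2.5793).
grad_x = 2*3*3.3081 - 10 = 9.8486
grad_y = 2*2*2.5793 + 5 = 15.3172
Step 2: Gradient step.
x_raw = 3.3081 - 0.01*9.8486 = 3.2096
y_raw = 2.5793 - 0.01*15.3172 = 2.4261
Step 3: Project onto [-3, 3].
x_proj = clip(3.2096) = 3.0
y_proj = clip(2.4261) = 2.4261
Step 4: Evaluate f.
f(3.0, 2.4261) = 20.9028


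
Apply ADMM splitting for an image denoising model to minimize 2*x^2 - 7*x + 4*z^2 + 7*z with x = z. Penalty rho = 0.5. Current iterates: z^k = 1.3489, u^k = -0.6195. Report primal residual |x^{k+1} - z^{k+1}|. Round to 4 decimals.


ADMM iteration with rho = 0.5, z^k = 1.3489, u^k = -0.6195
Step 1: x-update.
Minimize 2*x^2 - 7*x + (0.5/2)*(x - 1.3489 - 0.6195)^2
FOC: (2*2 + 0.5)*x = 7 + 0.5*(1.3489 + 0.6195)
x^{k+1} = 1.7743
Step 2: z-update.
Minimize 4*z^2 + 7*z + (0.5/2)*(1.7743 - z - 0.6195)^2
FOC: (2*4 + 0.5)*z = -7 + 0.5*(1.7743 - 0.6195)
z^{k+1} = -0.7556
Step 3: u-update.
u^{k+1} = -0.6195 + 1.7743 + 0.7556 = 1.9104
Step 4: Primal residual = |1.7743 + 0.7556| = 2.5299


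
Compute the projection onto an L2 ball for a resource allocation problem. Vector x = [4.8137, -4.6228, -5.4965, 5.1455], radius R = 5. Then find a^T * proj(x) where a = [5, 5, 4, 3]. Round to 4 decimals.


Step 1: Compute ||x|| (intermediates to 6 decimals).
||x|| = sqrt(4.8137^2 + (-4.6228)^2 + (-5.4965)^2 + 5.1455^2) = 10.061296
Step 2: Project.
Since ||x|| > R, scale = R/||x|| = 5/10.061296 = 0.496954, proj(x) = scale * x
proj(x) = [2.392187, -2.297319, -2.731508, 2.557077]
Step 3: Dot product.
a^T * proj(x) = 5*2.392187 + 5*(-2.297319) + 4*(-2.731508) + 3*2.557077 = -2.7805


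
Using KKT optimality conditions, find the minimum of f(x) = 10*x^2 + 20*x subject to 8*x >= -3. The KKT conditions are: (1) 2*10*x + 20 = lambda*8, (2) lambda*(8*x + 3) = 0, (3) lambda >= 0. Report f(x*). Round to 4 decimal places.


Step 1: Try lambda = 0 (constraint inactive).
x_unc = -20/(2*10) = -1.0
Check: 8*-1.0 = -8.0 < -3 -- violated!
Step 2: Constraint must be active: 8*x = -3
x* = -3/8 = -0.375
lambda = (2*10*(-0.375) + 20)/8 = 1.5625
Step 3: Compute optimal value.
f(x*) = 10*(-0.375)^2 + 20*(-0.375) = -6.0938


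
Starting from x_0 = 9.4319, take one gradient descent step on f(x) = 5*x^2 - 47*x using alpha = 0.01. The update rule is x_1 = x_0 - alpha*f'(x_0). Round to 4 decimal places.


We compute the gradient at x_0 and apply the update.
f'(x) = 10*x - 47
f'(9.4319) = 10*9.4319 - 47 = 47.319
x_1 = 9.4319 - 0.01*47.319 = 8.9587


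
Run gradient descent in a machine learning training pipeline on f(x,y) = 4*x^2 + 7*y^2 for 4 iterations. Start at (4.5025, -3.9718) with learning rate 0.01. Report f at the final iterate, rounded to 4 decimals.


Gradient descent on f(x,y) = 4*x^2 + 7*y^2.
Starting point: (4.5025, -3.9718), alpha = 0.01
Step 1: grad_x = 2*4*4.5025 = 36.02, grad_y = 2*7*-3.9718 = -55.6052
  x_1 = 4.5025 - 0.01*36.02 = 4.1423
  y_1 = -3.9718 - 0.01*-55.6052 = -3.4157
Step 2: grad_x = 2*4*4.1423 = 33.1384, grad_y = 2*7*-3.4157 = -47.8205
  x_2 = 4.1423 - 0.01*33.1384 = 3.8109
  y_2 = -3.4157 - 0.01*-47.8205 = -2.9375
Step 3: grad_x = 2*4*3.8109 = 30.4873, grad_y = 2*7*-2.9375 = -41.1256
  x_3 = 3.8109 - 0.01*30.4873 = 3.506
  y_3 = -2.9375 - 0.01*-41.1256 = -2.5263
Step 4: grad_x = 2*4*3.506 = 28.0483, grad_y = 2*7*-2.5263 = -35.368
  x_4 = 3.506 - 0.01*28.0483 = 3.2256
  y_4 = -2.5263 - 0.01*-35.368 = -2.1726
f(3.2256, -2.1726) = 4*3.2256^2 + 7*(-2.1726)^2 = 74.6585


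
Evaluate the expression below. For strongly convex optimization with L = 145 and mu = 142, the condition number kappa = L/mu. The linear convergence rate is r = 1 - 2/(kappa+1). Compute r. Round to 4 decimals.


Step 1: Compute the condition number.
kappa = L/mu = 145/142 = 1.0211
Step 2: Compute the convergence rate.
r = 1 - 2/(kappa + 1) = 1 - 2*mu/(L + mu) = (L - mu)/(L + mu) = 3/287 = 0.0105


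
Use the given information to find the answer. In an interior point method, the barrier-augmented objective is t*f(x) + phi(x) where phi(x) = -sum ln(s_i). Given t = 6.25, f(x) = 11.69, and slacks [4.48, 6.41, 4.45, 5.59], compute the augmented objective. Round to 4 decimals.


Step 1: Compute log-barrier.
ln values: [1.4996, 1.8579, 1.4929, 1.721]
phi = -(1.4996 + 1.8579 + 1.4929 + 1.721) = -6.5714
Step 2: Compute augmented objective.
t*f(x) = 6.25*11.69 = 73.0625
Total = 73.0625 - 6.5714 = 66.4911


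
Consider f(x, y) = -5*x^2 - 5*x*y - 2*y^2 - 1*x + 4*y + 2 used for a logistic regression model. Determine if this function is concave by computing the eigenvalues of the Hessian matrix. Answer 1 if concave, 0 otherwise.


The Hessian of f(x,y) = -5*x^2 - 5*x*y - 2*y^2 - 1*x + 4*y + 2 is:
H = [[-10, -5], [-5, -4]]
Trace = -10 - 4 = -14
Determinant = -10*-4 - (-5)^2 = 15
Discriminant = (-14)^2 - 4*15 = 136.0
Eigenvalues: lambda_1 = -12.831, lambda_2 = -1.169
The function is concave.

1


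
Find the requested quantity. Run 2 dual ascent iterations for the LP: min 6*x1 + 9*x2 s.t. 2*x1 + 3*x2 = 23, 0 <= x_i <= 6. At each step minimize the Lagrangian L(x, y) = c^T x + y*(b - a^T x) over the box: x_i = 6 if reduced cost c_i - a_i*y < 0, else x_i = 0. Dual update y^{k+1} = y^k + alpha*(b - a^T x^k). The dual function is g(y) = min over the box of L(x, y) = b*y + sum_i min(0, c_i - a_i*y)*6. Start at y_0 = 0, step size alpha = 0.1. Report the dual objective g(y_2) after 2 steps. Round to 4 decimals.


Dual ascent for LP: min 6*x1 + 9*x2, 2*x1 + 3*x2 = 23, 0 <= x_i <= 6
Step 1: y^k = 0.0, reduced costs: (6.0, 9.0)
  x^k = (0.0, 0.0), subgradient = b - a^T x = 23.0
  y^{k+1} = 0.0 + 0.1*23.0 = 2.3
Step 2: y^k = 2.3, reduced costs: (1.4, 2.1)
  x^k = (0.0, 0.0), subgradient = b - a^T x = 23.0
  y^{k+1} = 2.3 + 0.1*23.0 = 4.6
Dual objective at y_2 = 4.6: reduced costs (-3.2, -4.8), box minimizer x = (6.0, 6.0)
g(y_2) = b*y + (c1 - a1*y)*x1 + (c2 - a2*y)*x2 = 23*4.6 + (-3.2)*6.0 + (-4.8)*6.0 = 105.8 - 19.2 - 28.8 = 57.8


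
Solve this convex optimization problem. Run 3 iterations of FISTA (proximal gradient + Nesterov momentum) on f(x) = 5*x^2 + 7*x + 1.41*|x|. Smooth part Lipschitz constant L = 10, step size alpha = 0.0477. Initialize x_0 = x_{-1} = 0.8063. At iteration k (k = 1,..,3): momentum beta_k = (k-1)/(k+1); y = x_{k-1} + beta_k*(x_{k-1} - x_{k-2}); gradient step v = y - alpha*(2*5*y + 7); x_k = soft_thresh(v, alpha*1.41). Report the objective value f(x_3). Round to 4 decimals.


FISTA on f(x) = 5*x^2 + 7*x + 1.41*|x|
L = 10, alpha = 0.0477
Iteration 1: beta = 0.0, y = 0.8063 + 0.0*(0.8063 - 0.8063) = 0.8063
  grad(y) = 15.063, v = y - alpha*grad = 0.0878
  prox(v) = soft_thresh(0.0878, 0.0673) = 0.0205
Iteration 2: beta = 0.3333, y = 0.0205 + 0.3333*(0.0205 - 0.8063) = -0.2414
  grad(y) = 4.5862, v = y - alpha*grad = -0.4601
  prox(v) = soft_thresh(-0.4601, 0.0673) = -0.3929
Iteration 3: beta = 0.5, y = -0.3929 + 0.5*(-0.3929 - 0.0205) = -0.5996
  grad(y) = 1.004, v = y - alpha*grad = -0.6475
  prox(v) = soft_thresh(-0.6475, 0.0673) = -0.5802
f(x_3) = 5*(-0.5802)^2 + 7*(-0.5802) + 1.41*|-0.5802| = -1.5602


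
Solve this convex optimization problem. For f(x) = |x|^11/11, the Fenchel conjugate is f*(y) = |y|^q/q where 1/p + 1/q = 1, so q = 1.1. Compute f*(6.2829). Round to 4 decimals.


The conjugate exponent q satisfies 1/p + 1/q = 1.
p = 11, so q = 11/(11 - 1) = 1.1
|y|^q = 6.2829^1.1 = 7.5505
f*(6.2829) = 7.5505 / 1.1 = 6.8641


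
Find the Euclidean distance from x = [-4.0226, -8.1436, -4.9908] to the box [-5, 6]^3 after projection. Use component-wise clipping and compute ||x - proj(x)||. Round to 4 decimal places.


Project each component onto [-5, 6].
clip(-4.0226) = -4.0226, clip(-8.1436) = -5.0, clip(-4.9908) = -4.9908
Projection = [-4.0226, -5.0, -4.9908]
Squared diffs: [0.0, 9.8822, 0.0]
Distance = sqrt(9.8822) = 3.1436


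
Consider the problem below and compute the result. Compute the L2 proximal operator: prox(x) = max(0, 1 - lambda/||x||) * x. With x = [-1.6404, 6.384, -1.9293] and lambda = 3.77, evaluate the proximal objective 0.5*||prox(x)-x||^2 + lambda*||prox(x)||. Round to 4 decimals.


Step 1: Compute ||x||.
||x|| = 6.8679
Step 2: Compute scaling factor.
scale = max(0, 1 - 3.77/6.8679) = 0.4511
Step 3: prox(x) = [-0.7399, 2.8796, -0.8703]
||prox(x)|| = 3.0979
Step 4: Proximal objective.
0.5*||prox-x||^2 = 7.1065
lambda*||prox|| = 11.6791
Total = 18.7857


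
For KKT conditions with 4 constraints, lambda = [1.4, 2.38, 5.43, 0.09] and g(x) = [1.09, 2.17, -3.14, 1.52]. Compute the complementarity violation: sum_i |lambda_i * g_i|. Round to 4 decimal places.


KKT complementary slackness check:
lambda_1 * g_1 = 1.4 * 1.09 = 1.526
lambda_2 * g_2 = 2.38 * 2.17 = 5.1646
lambda_3 * g_3 = 5.43 * -3.14 = -17.0502
lambda_4 * g_4 = 0.09 * 1.52 = 0.1368
Total violation = 1.526 + 5.1646 + 17.0502 + 0.1368 = 23.8776


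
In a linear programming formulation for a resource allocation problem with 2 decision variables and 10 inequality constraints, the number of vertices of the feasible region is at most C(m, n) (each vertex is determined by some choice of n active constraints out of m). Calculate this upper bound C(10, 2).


Each vertex corresponds to some choice of n active constraints out of m, so the number of vertices is at most C(m, n) = m! / (n!(m-n)!).
m = 10, n = 2
Numerator: 10 * 9
Denominator: 2! = 2
C(10, 2) = 45


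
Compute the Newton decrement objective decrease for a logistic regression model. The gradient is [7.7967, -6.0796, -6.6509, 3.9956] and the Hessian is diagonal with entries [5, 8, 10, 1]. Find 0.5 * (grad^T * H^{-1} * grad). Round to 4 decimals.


Step 1: H is diagonal, so H^(-1) * g = [1.5593, -0.76, -0.6651, 3.9956].
Step 2: g^T H^(-1) g = sum_i g_i^2 / H_ii
  = (7.7967)^2/5 + (-6.0796)^2/8 + (-6.6509)^2/10 + (3.9956)^2/1
  = 12.1577 + 4.6202 + 4.4234 + 15.9648 = 37.1662
Step 3: Objective decrease = 0.5 * g^T H^(-1) g = 18.5831


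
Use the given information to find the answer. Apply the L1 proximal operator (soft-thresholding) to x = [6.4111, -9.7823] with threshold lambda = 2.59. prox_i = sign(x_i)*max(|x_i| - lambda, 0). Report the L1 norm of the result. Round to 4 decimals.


Soft-thresholding with lambda = 2.59:
prox(6.4111) = sign(6.4111)*max(|6.4111| - 2.59, 0) = 3.8211
prox(-9.7823) = sign(-9.7823)*max(|-9.7823| - 2.59, 0) = -7.1923
prox(x) = [3.8211, -7.1923]
||prox(x)||_1 = 3.8211 + 7.1923 = 11.0134


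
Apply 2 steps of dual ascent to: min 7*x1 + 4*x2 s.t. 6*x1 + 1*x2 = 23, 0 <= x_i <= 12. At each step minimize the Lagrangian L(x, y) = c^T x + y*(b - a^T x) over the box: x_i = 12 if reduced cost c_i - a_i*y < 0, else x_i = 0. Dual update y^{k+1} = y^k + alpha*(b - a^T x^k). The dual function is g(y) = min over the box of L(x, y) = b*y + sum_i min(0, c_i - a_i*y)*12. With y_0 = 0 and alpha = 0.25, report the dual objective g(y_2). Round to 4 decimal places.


Dual ascent for LP: min 7*x1 + 4*x2, 6*x1 + 1*x2 = 23, 0 <= x_i <= 12
Step 1: y^k = 0.0, reduced costs: (7.0, 4.0)
  x^k = (0.0, 0.0), subgradient = b - a^T x = 23.0
  y^{k+1} = 0.0 + 0.25*23.0 = 5.75
Step 2: y^k = 5.75, reduced costs: (-27.5, -1.75)
  x^k = (12.0, 12.0), subgradient = b - a^T x = -61.0
  y^{k+1} = 5.75 + 0.25*-61.0 = -9.5
Dual objective at y_2 = -9.5: reduced costs (64.0, 13.5), box minimizer x = (0.0, 0.0)
g(y_2) = b*y + (c1 - a1*y)*x1 + (c2 - a2*y)*x2 = 23*(-9.5) + 64.0*0.0 + 13.5*0.0 = -218.5 + 0.0 + 0.0 = -218.5


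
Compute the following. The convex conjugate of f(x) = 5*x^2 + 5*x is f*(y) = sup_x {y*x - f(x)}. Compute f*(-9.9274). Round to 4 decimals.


f*(y) = sup_x {y*x - a*x^2 - b*x} = sup_x {(y-b)*x - a*x^2}
FOC: (y - b) - 2a*x = 0 => x* = (y - b)/(2a)
x* = (-9.9274 - 5)/(2*5) = -1.4927
f*(-9.9274) = (y-b)^2/(4a) = (-9.9274 - 5)^2/(4*5)
= 222.8273/20 = 11.1414


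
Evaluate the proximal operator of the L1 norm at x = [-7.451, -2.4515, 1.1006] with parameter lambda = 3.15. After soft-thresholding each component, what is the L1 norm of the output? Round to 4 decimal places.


Soft-thresholding with lambda = 3.15:
prox(-7.451) = sign(-7.451)*max(|-7.451| - 3.15, 0) = -4.301
prox(-2.4515) = sign(-2.4515)*max(|-2.4515| - 3.15, 0) = 0.0
prox(1.1006) = sign(1.1006)*max(|1.1006| - 3.15, 0) = 0.0
prox(x) = [-4.301, 0.0, 0.0]
||prox(x)||_1 = 4.301 + 0.0 + 0.0 = 4.301


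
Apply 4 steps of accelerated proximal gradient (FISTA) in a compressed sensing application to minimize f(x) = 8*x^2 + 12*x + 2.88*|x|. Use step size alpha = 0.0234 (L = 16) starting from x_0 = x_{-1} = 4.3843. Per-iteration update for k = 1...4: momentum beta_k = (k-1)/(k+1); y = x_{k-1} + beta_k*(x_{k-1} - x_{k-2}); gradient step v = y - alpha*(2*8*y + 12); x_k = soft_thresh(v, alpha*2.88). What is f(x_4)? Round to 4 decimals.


FISTA on f(x) = 8*x^2 + 12*x + 2.88*|x|
L = 16, alpha = 0.0234
Iteration 1: beta = 0.0, y = 4.3843 + 0.0*(4.3843 - 4.3843) = 4.3843
  grad(y) = 82.1488, v = y - alpha*grad = 2.462
  prox(v) = soft_thresh(2.462, 0.0674) = 2.3946
Iteration 2: beta = 0.3333, y = 2.3946 + 0.3333*(2.3946 - 4.3843) = 1.7314
  grad(y) = 39.7024, v = y - alpha*grad = 0.8024
  prox(v) = soft_thresh(0.8024, 0.0674) = 0.735
Iteration 3: beta = 0.5, y = 0.735 + 0.5*(0.735 - 2.3946) = -0.0949
  grad(y) = 10.4823, v = y - alpha*grad = -0.3401
  prox(v) = soft_thresh(-0.3401, 0.0674) = -0.2727
Iteration 4: beta = 0.6, y = -0.2727 + 0.6*(-0.2727 - 0.735) = -0.8774
  grad(y) = -2.0381, v = y - alpha*grad = -0.8297
  prox(v) = soft_thresh(-0.8297, 0.0674) = -0.7623
f(x_4) = 8*(-0.7623)^2 + 12*(-0.7623) + 2.88*|-0.7623| = -2.3034


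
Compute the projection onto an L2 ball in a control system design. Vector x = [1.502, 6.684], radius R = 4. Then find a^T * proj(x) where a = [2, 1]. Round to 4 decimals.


Step 1: Compute ||x|| (intermediates to 6 decimals).
||x|| = sqrt(1.502^2 + 6.684^2) = 6.850683
Step 2: Project.
Since ||x|| > R, scale = R/||x|| = 4/6.850683 = 0.583883, proj(x) = scale * x
proj(x) = [0.876992, 3.902674]
Step 3: Dot product.
a^T * proj(x) = 2*0.876992 + 1*3.902674 = 5.6567


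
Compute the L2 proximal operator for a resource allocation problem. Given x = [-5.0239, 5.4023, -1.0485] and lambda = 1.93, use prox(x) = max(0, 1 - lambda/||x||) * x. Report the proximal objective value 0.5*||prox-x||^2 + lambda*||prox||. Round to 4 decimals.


Step 1: Compute ||x||.
||x|| = 7.4514
Step 2: Compute scaling factor.
scale = max(0, 1 - 1.93/7.4514) = 0.741
Step 3: prox(x) = [-3.7227, 4.003, -0.7769]
||prox(x)|| = 5.5214
Step 4: Proximal objective.
0.5*||prox-x||^2 = 1.8625
lambda*||prox|| = 10.6563
Total = 12.5188


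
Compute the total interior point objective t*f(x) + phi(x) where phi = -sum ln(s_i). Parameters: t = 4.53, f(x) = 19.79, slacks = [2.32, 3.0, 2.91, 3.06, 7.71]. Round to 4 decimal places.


Step 1: Compute log-barrier.
ln values: [0.8416, 1.0986, 1.0682, 1.1184, 2.0425]
phi = -(0.8416 + 1.0986 + 1.0682 + 1.1184 + 2.0425) = -6.1693
Step 2: Compute augmented objective.
t*f(x) = 4.53*19.79 = 89.6487
Total = 89.6487 - 6.1693 = 83.4794


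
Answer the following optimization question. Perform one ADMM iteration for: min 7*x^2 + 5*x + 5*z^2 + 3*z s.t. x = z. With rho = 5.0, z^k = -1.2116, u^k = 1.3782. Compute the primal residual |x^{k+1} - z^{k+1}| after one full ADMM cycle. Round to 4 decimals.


ADMM iteration with rho = 5.0, z^k = -1.2116, u^k = 1.3782
Step 1: x-update.
Minimize 7*x^2 + 5*x + (5.0/2)*(x + 1.2116 + 1.3782)^2
FOC: (2*7 + 5.0)*x = -5 + 5.0*(-1.2116 - 1.3782)
x^{k+1} = -0.9447
Step 2: z-update.
Minimize 5*z^2 + 3*z + (5.0/2)*(-0.9447 - z + 1.3782)^2
FOC: (2*5 + 5.0)*z = -3 + 5.0*(-0.9447 + 1.3782)
z^{k+1} = -0.0555
Step 3: u-update.
u^{k+1} = 1.3782 - 0.9447 + 0.0555 = 0.489
Step 4: Primal residual = |-0.9447 + 0.0555| = 0.8892


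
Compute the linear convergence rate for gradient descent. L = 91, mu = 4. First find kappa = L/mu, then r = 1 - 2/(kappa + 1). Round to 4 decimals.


Step 1: Compute the condition number.
kappa = L/mu = 91/4 = 22.75
Step 2: Compute the convergence rate.
r = 1 - 2/(kappa + 1) = 1 - 2*mu/(L + mu) = (L - mu)/(L + mu) = 87/95 = 0.9158


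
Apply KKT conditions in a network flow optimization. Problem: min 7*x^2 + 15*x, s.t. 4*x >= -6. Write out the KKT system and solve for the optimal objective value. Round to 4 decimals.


Step 1: Try lambda = 0 (constraint inactive).
Stationarity: 2*7*x + 15 = 0
x* = -15/(2*7) = -15/14 = -1.0714 (rounded; the exact value -15/14 is used below)
Check constraint: 4*-1.0714 = -4.2856 >= -6 -- satisfied.
Step 2: Compute optimal value.
f(x*) = 7*(-15/14)^2 + 15*(-15/14) = -8.0357


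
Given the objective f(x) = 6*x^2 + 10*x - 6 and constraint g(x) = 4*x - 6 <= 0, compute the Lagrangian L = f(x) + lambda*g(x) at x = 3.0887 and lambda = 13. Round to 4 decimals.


Step 1: Evaluate f(x).
f(3.0887) = 6*3.0887^2 + 10*3.0887 - 6 = 82.1274
Step 2: Evaluate g(x).
g(3.0887) = 4*3.0887 - 6 = 6.3548
Step 3: Compute Lagrangian.
L = 82.1274 + 13*6.3548 = 164.7398


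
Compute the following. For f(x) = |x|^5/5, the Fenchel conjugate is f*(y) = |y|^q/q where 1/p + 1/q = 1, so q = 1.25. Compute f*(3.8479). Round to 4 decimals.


The conjugate exponent q satisfies 1/p + 1/q = 1.
p = 5, so q = 5/(5 - 1) = 1.25
|y|^q = 3.8479^1.25 = 5.3893
f*(3.8479) = 5.3893 / 1.25 = 4.3114


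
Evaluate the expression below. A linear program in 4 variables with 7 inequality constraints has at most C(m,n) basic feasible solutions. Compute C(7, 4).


Each vertex corresponds to some choice of n active constraints out of m, so the number of vertices is at most C(m, n) = m! / (n!(m-n)!).
m = 7, n = 4
Numerator: 7 * 6 * 5 * 4
Denominator: 4! = 24
C(7, 4) = 35


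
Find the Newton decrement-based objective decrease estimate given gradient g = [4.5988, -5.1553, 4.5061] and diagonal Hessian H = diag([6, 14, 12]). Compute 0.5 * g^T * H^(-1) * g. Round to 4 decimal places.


Step 1: H is diagonal, so H^(-1) * g = [0.7665, -0.3682, 0.3755].
Step 2: g^T H^(-1) g = sum_i g_i^2 / H_ii
  = (4.5988)^2/6 + (-5.1553)^2/14 + (4.5061)^2/12
  = 3.5248 + 1.8984 + 1.6921 = 7.1153
Step 3: Objective decrease = 0.5 * g^T H^(-1) g = 3.5576


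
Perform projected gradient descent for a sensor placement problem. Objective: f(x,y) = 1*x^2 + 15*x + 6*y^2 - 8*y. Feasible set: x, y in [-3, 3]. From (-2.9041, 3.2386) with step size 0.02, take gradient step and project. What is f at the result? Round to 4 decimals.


Step 1: Compute gradient at (-2.9041, 3.2386).
grad_x = 2*1*-2.9041 + 15 = 9.1918
grad_y = 2*6*3.2386 - 8 = 30.8632
Step 2: Gradient step.
x_raw = -2.9041 - 0.02*9.1918 = -3.0879
y_raw = 3.2386 - 0.02*30.8632 = 2.6213
Step 3: Project onto [-3, 3].
x_proj = clip(-3.0879) = -3.0
y_proj = clip(2.6213) = 2.6213
Step 4: Evaluate f.
f(-3.0, 2.6213) = -15.7423


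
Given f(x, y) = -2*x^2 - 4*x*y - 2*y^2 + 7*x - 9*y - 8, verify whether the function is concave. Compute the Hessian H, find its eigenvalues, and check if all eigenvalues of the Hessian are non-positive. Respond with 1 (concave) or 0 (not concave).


The Hessian of f(x,y) = -2*x^2 - 4*x*y - 2*y^2 + 7*x - 9*y - 8 is:
H = [[-4, -4], [-4, -4]]
Trace = -4 - 4 = -8
Determinant = -4*-4 - (-4)^2 = 0
Discriminant = (-8)^2 - 4*0 = 64.0
Eigenvalues: lambda_1 = -8.0, lambda_2 = 0.0
The function is concave.

1


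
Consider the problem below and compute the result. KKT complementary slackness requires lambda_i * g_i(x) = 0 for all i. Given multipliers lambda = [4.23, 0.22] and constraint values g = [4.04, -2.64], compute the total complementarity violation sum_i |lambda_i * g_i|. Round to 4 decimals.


KKT complementary slackness check:
lambda_1 * g_1 = 4.23 * 4.04 = 17.0892
lambda_2 * g_2 = 0.22 * -2.64 = -0.5808
Total violation = 17.0892 + 0.5808 = 17.67


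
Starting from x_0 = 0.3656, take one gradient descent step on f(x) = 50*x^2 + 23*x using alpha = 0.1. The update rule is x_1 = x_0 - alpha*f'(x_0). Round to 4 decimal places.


We compute the gradient at x_0 and apply the update.
f'(x) = 100*x + 23
f'(0.3656) = 100*0.3656 + 23 = 59.56
x_1 = 0.3656 - 0.1*59.56 = -5.5904


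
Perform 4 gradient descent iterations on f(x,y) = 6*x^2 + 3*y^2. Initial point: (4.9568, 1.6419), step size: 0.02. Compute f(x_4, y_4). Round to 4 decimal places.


Gradient descent on f(x,y) = 6*x^2 + 3*y^2.
Starting point: (4.9568, 1.6419), alpha = 0.02
Step 1: grad_x = 2*6*4.9568 = 59.4816, grad_y = 2*3*1.6419 = 9.8514
  x_1 = 4.9568 - 0.02*59.4816 = 3.7672
  y_1 = 1.6419 - 0.02*9.8514 = 1.4449
Step 2: grad_x = 2*6*3.7672 = 45.206, grad_y = 2*3*1.4449 = 8.6692
  x_2 = 3.7672 - 0.02*45.206 = 2.863
  y_2 = 1.4449 - 0.02*8.6692 = 1.2715
Step 3: grad_x = 2*6*2.863 = 34.3566, grad_y = 2*3*1.2715 = 7.6289
  x_3 = 2.863 - 0.02*34.3566 = 2.1759
  y_3 = 1.2715 - 0.02*7.6289 = 1.1189
Step 4: grad_x = 2*6*2.1759 = 26.111, grad_y = 2*3*1.1189 = 6.7135
  x_4 = 2.1759 - 0.02*26.111 = 1.6537
  y_4 = 1.1189 - 0.02*6.7135 = 0.9846
f(1.6537, 0.9846) = 6*1.6537^2 + 3*0.9846^2 = 19.3168


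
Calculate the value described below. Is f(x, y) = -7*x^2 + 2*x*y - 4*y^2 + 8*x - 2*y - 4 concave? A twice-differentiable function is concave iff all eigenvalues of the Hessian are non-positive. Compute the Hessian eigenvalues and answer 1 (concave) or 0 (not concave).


The Hessian of f(x,y) = -7*x^2 + 2*x*y - 4*y^2 + 8*x - 2*y - 4 is:
H = [[-14, 2], [2, -8]]
Trace = -14 - 8 = -22
Determinant = -14*-8 - (2)^2 = 108
Discriminant = (-22)^2 - 4*108 = 52.0
Eigenvalues: lambda_1 = -14.6056, lambda_2 = -7.3944
The function is concave.

1


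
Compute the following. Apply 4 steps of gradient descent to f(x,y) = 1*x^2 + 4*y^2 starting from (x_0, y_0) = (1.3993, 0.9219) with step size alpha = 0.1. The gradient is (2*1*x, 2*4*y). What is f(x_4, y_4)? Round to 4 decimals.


Gradient descent on f(x,y) = 1*x^2 + 4*y^2.
Starting point: (1.3993, 0.9219), alpha = 0.1
Step 1: grad_x = 2*1*1.3993 = 2.7986, grad_y = 2*4*0.9219 = 7.3752
  x_1 = 1.3993 - 0.1*2.7986 = 1.1194
  y_1 = 0.9219 - 0.1*7.3752 = 0.1844
Step 2: grad_x = 2*1*1.1194 = 2.2389, grad_y = 2*4*0.1844 = 1.475
  x_2 = 1.1194 - 0.1*2.2389 = 0.8956
  y_2 = 0.1844 - 0.1*1.475 = 0.0369
Step 3: grad_x = 2*1*0.8956 = 1.7911, grad_y = 2*4*0.0369 = 0.295
  x_3 = 0.8956 - 0.1*1.7911 = 0.7164
  y_3 = 0.0369 - 0.1*0.295 = 0.0074
Step 4: grad_x = 2*1*0.7164 = 1.4329, grad_y = 2*4*0.0074 = 0.059
  x_4 = 0.7164 - 0.1*1.4329 = 0.5732
  y_4 = 0.0074 - 0.1*0.059 = 0.0015
f(0.5732, 0.0015) = 1*0.5732^2 + 4*0.0015^2 = 0.3285


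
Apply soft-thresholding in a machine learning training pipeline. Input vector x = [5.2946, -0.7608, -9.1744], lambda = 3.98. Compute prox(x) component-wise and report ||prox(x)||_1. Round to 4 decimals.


Soft-thresholding with lambda = 3.98:
prox(5.2946) = sign(5.2946)*max(|5.2946| - 3.98, 0) = 1.3146
prox(-0.7608) = sign(-0.7608)*max(|-0.7608| - 3.98, 0) = 0.0
prox(-9.1744) = sign(-9.1744)*max(|-9.1744| - 3.98, 0) = -5.1944
prox(x) = [1.3146, 0.0, -5.1944]
||prox(x)||_1 = 1.3146 + 0.0 + 5.1944 = 6.509


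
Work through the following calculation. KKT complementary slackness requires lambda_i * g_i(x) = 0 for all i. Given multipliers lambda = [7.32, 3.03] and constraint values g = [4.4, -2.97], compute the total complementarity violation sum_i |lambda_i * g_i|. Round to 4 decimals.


KKT complementary slackness check:
lambda_1 * g_1 = 7.32 * 4.4 = 32.208
lambda_2 * g_2 = 3.03 * -2.97 = -8.9991
Total violation = 32.208 + 8.9991 = 41.2071


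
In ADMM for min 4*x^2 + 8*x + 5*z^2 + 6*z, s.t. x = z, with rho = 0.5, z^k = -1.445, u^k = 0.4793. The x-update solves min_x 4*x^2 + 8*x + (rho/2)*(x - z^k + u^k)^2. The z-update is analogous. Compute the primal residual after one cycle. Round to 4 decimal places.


ADMM iteration with rho = 0.5, z^k = -1.445, u^k = 0.4793
Step 1: x-update.
Minimize 4*x^2 + 8*x + (0.5/2)*(x + 1.445 + 0.4793)^2
FOC: (2*4 + 0.5)*x = -8 + 0.5*(-1.445 - 0.4793)
x^{k+1} = -1.0544
Step 2: z-update.
Minimize 5*z^2 + 6*z + (0.5/2)*(-1.0544 - z + 0.4793)^2
FOC: (2*5 + 0.5)*z = -6 + 0.5*(-1.0544 + 0.4793)
z^{k+1} = -0.5988
Step 3: u-update.
u^{k+1} = 0.4793 - 1.0544 + 0.5988 = 0.0237
Step 4: Primal residual = |-1.0544 + 0.5988| = 0.4556


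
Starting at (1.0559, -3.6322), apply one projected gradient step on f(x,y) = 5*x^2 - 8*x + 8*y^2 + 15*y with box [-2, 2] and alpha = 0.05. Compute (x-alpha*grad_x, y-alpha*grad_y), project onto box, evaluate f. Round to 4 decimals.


Step 1: Compute gradient at (1.0559, -3.6322).
grad_x = 2*5*1.0559 - 8 = 2.559
grad_y = 2*8*-3.6322 + 15 = -43.1152
Step 2: Gradient step.
x_raw = 1.0559 - 0.05*2.559 = 0.928
y_raw = -3.6322 - 0.05*-43.1152 = -1.4764
Step 3: Project onto [-2, 2].
x_proj = clip(0.928) = 0.928
y_proj = clip(-1.4764) = -1.4764
Step 4: Evaluate f.
f(0.928, -1.4764) = -7.8257


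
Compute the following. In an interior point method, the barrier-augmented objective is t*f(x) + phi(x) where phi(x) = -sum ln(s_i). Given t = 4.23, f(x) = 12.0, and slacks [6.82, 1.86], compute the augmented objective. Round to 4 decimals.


Step 1: Compute log-barrier.
ln values: [1.9199, 0.6206]
phi = -(1.9199 + 0.6206) = -2.5404
Step 2: Compute augmented objective.
t*f(x) = 4.23*12.0 = 50.76
Total = 50.76 - 2.5404 = 48.2196


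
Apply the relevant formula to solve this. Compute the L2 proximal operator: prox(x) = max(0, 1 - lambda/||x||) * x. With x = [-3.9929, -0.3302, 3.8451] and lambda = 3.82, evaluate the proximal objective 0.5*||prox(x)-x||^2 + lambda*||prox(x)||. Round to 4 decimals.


Step 1: Compute ||x||.
||x|| = 5.5531
Step 2: Compute scaling factor.
scale = max(0, 1 - 3.82/5.5531) = 0.3121
Step 3: prox(x) = [-1.2462, -0.1031, 1.2]
||prox(x)|| = 1.7331
Step 4: Proximal objective.
0.5*||prox-x||^2 = 7.2962
lambda*||prox|| = 6.6204
Total = 13.9167
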